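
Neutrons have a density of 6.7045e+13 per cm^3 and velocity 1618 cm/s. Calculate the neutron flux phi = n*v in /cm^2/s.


phi = n * v
phi = 6.7045e+13 * 1618
phi = 1.0848e+17 /cm^2/s

1.0848e+17


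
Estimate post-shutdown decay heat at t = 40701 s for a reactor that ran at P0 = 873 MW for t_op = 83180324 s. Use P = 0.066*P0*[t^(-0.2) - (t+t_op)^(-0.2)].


P/P0 = 0.066 * [t^(-0.2) - (t + t_op)^(-0.2)]
P/P0 = 0.066 * [40701^(-0.2) - (40701 + 83180324)^(-0.2)]
P/P0 = 0.066 * [0.1196958 - 0.02605874] = 0.006180046
P = 873 * 0.006180046 = 5.3952 MW

5.3952


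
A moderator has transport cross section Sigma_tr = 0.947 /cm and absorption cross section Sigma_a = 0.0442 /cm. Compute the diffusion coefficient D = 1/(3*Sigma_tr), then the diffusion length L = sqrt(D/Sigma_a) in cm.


D = 1 / (3 * Sigma_tr) = 1 / (3 * 0.947) = 0.3519887 cm
L = sqrt(D / Sigma_a)
L = sqrt(0.3519887 / 0.0442)
L = 2.8220 cm

2.8220


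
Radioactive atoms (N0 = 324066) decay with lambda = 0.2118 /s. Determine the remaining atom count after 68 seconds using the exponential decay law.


N = N0 * exp(-lambda * t)
N = 324066 * exp(-0.2118 * 68)
N = 0.18020

0.18020


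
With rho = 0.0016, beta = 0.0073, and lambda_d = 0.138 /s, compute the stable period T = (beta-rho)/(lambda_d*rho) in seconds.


T = (beta - rho) / (lambda_d * rho)
T = (0.0073 - 0.0016) / (0.138 * 0.0016)
T = 25.815 s

25.815


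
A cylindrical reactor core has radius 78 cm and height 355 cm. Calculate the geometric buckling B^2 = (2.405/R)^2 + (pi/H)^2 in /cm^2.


B^2 = (2.405/R)^2 + (pi/H)^2
B^2 = (2.405/78)^2 + (pi/355)^2
B^2 = 0.0010290 /cm^2

0.0010290


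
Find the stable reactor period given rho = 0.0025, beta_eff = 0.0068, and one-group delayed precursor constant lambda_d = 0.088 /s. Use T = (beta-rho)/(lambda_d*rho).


T = (beta - rho) / (lambda_d * rho)
T = (0.0068 - 0.0025) / (0.088 * 0.0025)
T = 19.545 s

19.545


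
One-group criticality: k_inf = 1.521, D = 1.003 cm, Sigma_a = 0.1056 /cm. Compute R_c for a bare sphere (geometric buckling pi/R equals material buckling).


L^2 = D / Sigma_a = 1.003 / 0.1056 = 9.498106 cm^2
B_m^2 = (k_inf - 1) / L^2 = (1.521 - 1) / 9.498106 = 0.05485304 /cm^2
For a bare sphere: B_g = pi/R, so R_c = pi / sqrt(B_m^2)
R_c = pi / sqrt(0.05485304) = 13.414 cm

13.414


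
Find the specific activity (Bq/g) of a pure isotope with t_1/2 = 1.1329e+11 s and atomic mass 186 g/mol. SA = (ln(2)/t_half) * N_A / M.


lambda = ln(2) / t_half = ln(2) / 1.1329e+11 = 6.118344e-12 /s
SA = lambda * N_A / M
SA = 6.118344e-12 * 6.022e23 / 186
SA = 1.9809e+10 Bq/g

1.9809e+10


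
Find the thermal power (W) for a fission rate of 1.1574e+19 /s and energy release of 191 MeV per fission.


P = fission_rate * E_MeV * 1.602e-13
P = 1.1574e+19 * 191 * 1.602e-13
P = 3.5414e+08 W

3.5414e+08


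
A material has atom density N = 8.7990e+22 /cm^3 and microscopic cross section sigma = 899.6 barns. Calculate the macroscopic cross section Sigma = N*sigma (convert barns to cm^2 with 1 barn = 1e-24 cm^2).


Sigma = N * sigma_barns * 1e-24
Sigma = 8.7990e+22 * 899.6 * 1e-24
Sigma = 79.156 /cm

79.156


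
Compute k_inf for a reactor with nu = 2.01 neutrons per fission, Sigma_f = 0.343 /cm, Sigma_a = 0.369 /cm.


k_inf = nu * Sigma_f / Sigma_a
k_inf = 2.01 * 0.343 / 0.369
k_inf = 1.8684

1.8684


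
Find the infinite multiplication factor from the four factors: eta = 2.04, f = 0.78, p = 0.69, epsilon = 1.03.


k_inf = eta * f * p * epsilon
k_inf = 2.04 * 0.78 * 0.69 * 1.03
k_inf = 1.1309

1.1309


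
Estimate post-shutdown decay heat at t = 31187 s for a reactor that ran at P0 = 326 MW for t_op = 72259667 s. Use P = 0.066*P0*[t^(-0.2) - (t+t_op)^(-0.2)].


P/P0 = 0.066 * [t^(-0.2) - (t + t_op)^(-0.2)]
P/P0 = 0.066 * [31187^(-0.2) - (31187 + 72259667)^(-0.2)]
P/P0 = 0.066 * [0.1262424 - 0.02680300] = 0.006563000
P = 326 * 0.006563000 = 2.1395 MW

2.1395


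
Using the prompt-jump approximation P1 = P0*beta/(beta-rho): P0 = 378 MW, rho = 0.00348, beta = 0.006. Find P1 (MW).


P1/P0 = beta / (beta - rho)
P1/P0 = 0.006 / (0.006 - 0.00348) = 2.380952
P1 = 378 * 2.380952 = 900.00 MW

900.00


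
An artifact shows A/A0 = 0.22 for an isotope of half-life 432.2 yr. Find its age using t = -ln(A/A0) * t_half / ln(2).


lambda = ln(2) / t_half = ln(2) / 432.2 = 0.001603765 /yr
t = -ln(A/A0) / lambda
t = -ln(0.22) / 0.001603765
t = 944.11 yr

944.11


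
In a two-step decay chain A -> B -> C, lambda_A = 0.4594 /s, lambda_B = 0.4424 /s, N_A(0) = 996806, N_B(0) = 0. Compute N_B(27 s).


N_B(t) = lambda_A * N_A0 / (lambda_B - lambda_A) * [exp(-lambda_A*t) - exp(-lambda_B*t)]
exp(-0.4594*27) = 4.102968e-06; exp(-0.4424*27) = 6.492908e-06
N_B = 0.4594 * 996806 / (0.4424 - 0.4594) * (4.102968e-06 - 6.492908e-06)
N_B = 64.378

64.378


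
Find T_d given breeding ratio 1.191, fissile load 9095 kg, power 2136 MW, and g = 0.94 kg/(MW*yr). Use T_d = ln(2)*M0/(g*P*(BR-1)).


Breeding gain G = BR - 1 = 1.191 - 1 = 0.191
Fissile production rate = g * P * G = 0.94 * 2136 * 0.191 = 383.49744 kg/yr
T_d = ln(2) * M0 / (g * P * G)
T_d = ln(2) * 9095 / 383.49744 = 16.439 yr

16.439


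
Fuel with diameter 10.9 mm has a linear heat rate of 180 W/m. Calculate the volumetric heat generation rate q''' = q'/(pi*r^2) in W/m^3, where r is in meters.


r = D / 2 / 1000 = 10.9 / 2 / 1000 = 0.00545 m
q''' = q' / (pi * r^2)
q''' = 180 / (pi * 0.00545^2)
q''' = 1.9290e+06 W/m^3

1.9290e+06


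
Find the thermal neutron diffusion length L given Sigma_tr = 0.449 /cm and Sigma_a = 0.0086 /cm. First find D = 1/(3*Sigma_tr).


D = 1 / (3 * Sigma_tr) = 1 / (3 * 0.449) = 0.7423905 cm
L = sqrt(D / Sigma_a)
L = sqrt(0.7423905 / 0.0086)
L = 9.2911 cm

9.2911


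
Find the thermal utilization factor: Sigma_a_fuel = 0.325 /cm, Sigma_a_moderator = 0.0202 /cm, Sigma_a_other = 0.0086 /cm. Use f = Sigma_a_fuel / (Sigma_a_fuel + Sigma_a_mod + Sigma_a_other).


f = Sigma_a_fuel / (Sigma_a_fuel + Sigma_a_mod + Sigma_a_other)
f = 0.325 / (0.325 + 0.0202 + 0.0086)
f = 0.91860

0.91860


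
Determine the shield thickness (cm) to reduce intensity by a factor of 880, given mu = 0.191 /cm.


x = ln(factor) / mu
x = ln(880) / 0.191
x = 35.497 cm

35.497


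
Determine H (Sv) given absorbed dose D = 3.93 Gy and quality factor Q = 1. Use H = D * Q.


H = D * Q
H = 3.93 * 1
H = 3.9300 Sv

3.9300


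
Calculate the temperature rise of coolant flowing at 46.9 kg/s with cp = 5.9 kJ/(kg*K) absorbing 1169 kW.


dT = Q / (m_dot * cp)
dT = 1169 / (46.9 * 5.9)
dT = 4.2246 C

4.2246


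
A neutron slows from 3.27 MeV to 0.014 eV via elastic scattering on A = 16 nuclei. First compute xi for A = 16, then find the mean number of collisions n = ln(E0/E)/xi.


xi = 1 + (A-1)^2/(2A)*ln((A-1)/(A+1)) = 0.1199467 (for A = 16)
n = ln(E0/E) / xi
n = ln(3.27e6 / 0.014) / 0.1199467
n = ln(2.335714e+08) / 0.1199467 = 160.65

160.65


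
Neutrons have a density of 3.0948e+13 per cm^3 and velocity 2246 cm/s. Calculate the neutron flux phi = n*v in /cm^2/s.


phi = n * v
phi = 3.0948e+13 * 2246
phi = 6.9509e+16 /cm^2/s

6.9509e+16


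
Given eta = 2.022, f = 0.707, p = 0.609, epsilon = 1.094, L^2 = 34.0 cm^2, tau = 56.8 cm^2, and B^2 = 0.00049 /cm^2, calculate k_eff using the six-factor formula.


k_inf = eta*f*p*eps = 2.022*0.707*0.609*1.094 = 0.9524346
P_TNL = 1/(1 + L^2*B^2) = 1/(1 + 34.0*0.00049) = 0.9836130
P_FNL = exp(-B^2*tau) = exp(-0.00049*56.8) = 0.9725517
k_eff = k_inf * P_TNL * P_FNL = 0.9524346 * 0.9836130 * 0.9725517
k_eff = 0.91111

0.91111


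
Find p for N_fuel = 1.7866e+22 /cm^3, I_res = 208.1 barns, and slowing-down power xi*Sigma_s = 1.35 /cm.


p = exp(-N * I * 1e-24 / (xi*Sigma_s))
p = exp(-1.7866e+22 * 208.1 * 1e-24 / 1.35)
p = 0.063672

0.063672


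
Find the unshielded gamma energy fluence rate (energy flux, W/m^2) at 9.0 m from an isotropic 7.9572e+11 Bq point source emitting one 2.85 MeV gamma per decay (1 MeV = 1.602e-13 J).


psi = A * E * 1.602e-13 / (4*pi*r^2)
psi = 7.9572e+11 * 2.85 * 1.602e-13 / (4*pi*9.0^2)
psi = 3.5692e-04 W/m^2

3.5692e-04


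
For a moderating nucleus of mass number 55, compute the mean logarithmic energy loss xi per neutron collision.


xi = 1 + (A-1)^2/(2A) * ln((A-1)/(A+1))
xi = 1 + (55-1)^2/(2*55) * ln((55-1)/(55 +1))
xi = 0.035927

0.035927


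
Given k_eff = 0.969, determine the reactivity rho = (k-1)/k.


rho = (k_eff - 1) / k_eff
rho = (0.969 - 1) / 0.969
rho = -0.031992

-0.031992


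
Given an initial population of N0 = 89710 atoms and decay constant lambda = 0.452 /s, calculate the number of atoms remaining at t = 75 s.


N = N0 * exp(-lambda * t)
N = 89710 * exp(-0.452 * 75)
N = 1.6993e-10

1.6993e-10


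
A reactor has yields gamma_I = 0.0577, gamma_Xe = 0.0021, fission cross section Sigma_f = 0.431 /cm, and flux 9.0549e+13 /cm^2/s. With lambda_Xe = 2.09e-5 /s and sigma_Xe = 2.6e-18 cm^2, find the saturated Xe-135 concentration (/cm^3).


Xe_eq = (gamma_I + gamma_Xe) * Sigma_f * phi / (lambda_Xe + sigma_Xe * phi)
Numerator = (0.0577 + 0.0021) * 0.431 * 9.0549e+13 = 2.333792e+12
Denominator = 2.09e-5 + 2.6e-18 * 9.0549e+13 = 2.563274e-04
Xe_eq = 2.333792e+12 / 2.563274e-04 = 9.1047e+15 /cm^3

9.1047e+15


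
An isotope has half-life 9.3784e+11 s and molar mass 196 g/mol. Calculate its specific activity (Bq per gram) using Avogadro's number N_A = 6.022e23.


lambda = ln(2) / t_half = ln(2) / 9.3784e+11 = 7.390889e-13 /s
SA = lambda * N_A / M
SA = 7.390889e-13 * 6.022e23 / 196
SA = 2.2708e+09 Bq/g

2.2708e+09


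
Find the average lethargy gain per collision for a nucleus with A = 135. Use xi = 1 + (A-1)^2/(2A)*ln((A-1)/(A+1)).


xi = 1 + (A-1)^2/(2A) * ln((A-1)/(A+1))
xi = 1 + (135-1)^2/(2*135) * ln((135-1)/(135 +1))
xi = 0.014742

0.014742


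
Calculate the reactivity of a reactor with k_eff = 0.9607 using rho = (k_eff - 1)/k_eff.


rho = (k_eff - 1) / k_eff
rho = (0.9607 - 1) / 0.9607
rho = -0.040908

-0.040908


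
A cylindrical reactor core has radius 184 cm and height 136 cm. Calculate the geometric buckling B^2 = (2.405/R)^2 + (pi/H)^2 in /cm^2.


B^2 = (2.405/R)^2 + (pi/H)^2
B^2 = (2.405/184)^2 + (pi/136)^2
B^2 = 7.0445e-04 /cm^2

7.0445e-04


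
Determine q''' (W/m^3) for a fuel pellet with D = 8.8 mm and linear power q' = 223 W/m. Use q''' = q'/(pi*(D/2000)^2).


r = D / 2 / 1000 = 8.8 / 2 / 1000 = 0.0044 m
q''' = q' / (pi * r^2)
q''' = 223 / (pi * 0.0044^2)
q''' = 3.6665e+06 W/m^3

3.6665e+06


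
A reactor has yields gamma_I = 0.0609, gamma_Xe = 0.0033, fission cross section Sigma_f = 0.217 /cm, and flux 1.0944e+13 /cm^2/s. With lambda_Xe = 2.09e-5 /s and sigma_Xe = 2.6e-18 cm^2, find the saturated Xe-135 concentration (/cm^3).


Xe_eq = (gamma_I + gamma_Xe) * Sigma_f * phi / (lambda_Xe + sigma_Xe * phi)
Numerator = (0.0609 + 0.0033) * 0.217 * 1.0944e+13 = 1.524652e+11
Denominator = 2.09e-5 + 2.6e-18 * 1.0944e+13 = 4.935440e-05
Xe_eq = 1.524652e+11 / 4.935440e-05 = 3.0892e+15 /cm^3

3.0892e+15


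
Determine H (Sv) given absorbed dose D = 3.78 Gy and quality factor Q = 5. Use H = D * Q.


H = D * Q
H = 3.78 * 5
H = 18.900 Sv

18.900


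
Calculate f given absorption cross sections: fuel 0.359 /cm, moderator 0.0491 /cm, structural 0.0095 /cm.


f = Sigma_a_fuel / (Sigma_a_fuel + Sigma_a_mod + Sigma_a_other)
f = 0.359 / (0.359 + 0.0491 + 0.0095)
f = 0.85967

0.85967


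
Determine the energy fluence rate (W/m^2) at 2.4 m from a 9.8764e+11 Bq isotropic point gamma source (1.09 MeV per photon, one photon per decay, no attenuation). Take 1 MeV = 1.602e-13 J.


psi = A * E * 1.602e-13 / (4*pi*r^2)
psi = 9.8764e+11 * 1.09 * 1.602e-13 / (4*pi*2.4^2)
psi = 0.0023826 W/m^2

0.0023826


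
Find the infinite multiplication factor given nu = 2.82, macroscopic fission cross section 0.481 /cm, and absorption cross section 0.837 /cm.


k_inf = nu * Sigma_f / Sigma_a
k_inf = 2.82 * 0.481 / 0.837
k_inf = 1.6206

1.6206


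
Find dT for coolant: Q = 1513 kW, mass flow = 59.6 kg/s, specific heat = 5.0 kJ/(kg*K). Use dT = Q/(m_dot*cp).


dT = Q / (m_dot * cp)
dT = 1513 / (59.6 * 5.0)
dT = 5.0772 C

5.0772


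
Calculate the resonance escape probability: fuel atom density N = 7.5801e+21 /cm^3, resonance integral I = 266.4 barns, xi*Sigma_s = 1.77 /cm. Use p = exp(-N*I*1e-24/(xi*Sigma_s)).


p = exp(-N * I * 1e-24 / (xi*Sigma_s))
p = exp(-7.5801e+21 * 266.4 * 1e-24 / 1.77)
p = 0.31954

0.31954


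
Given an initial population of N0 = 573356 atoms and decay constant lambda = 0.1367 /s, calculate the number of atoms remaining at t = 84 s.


N = N0 * exp(-lambda * t)
N = 573356 * exp(-0.1367 * 84)
N = 5.9089

5.9089


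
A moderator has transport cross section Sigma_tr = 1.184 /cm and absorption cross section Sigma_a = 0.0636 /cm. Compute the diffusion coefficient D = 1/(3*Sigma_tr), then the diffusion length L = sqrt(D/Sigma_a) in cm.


D = 1 / (3 * Sigma_tr) = 1 / (3 * 1.184) = 0.2815315 cm
L = sqrt(D / Sigma_a)
L = sqrt(0.2815315 / 0.0636)
L = 2.1039 cm

2.1039


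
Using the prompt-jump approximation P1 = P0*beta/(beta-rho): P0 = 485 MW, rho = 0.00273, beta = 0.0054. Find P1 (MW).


P1/P0 = beta / (beta - rho)
P1/P0 = 0.0054 / (0.0054 - 0.00273) = 2.022472
P1 = 485 * 2.022472 = 980.90 MW

980.90


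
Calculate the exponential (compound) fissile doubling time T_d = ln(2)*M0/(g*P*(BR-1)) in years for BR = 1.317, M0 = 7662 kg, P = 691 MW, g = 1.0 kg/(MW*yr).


Breeding gain G = BR - 1 = 1.317 - 1 = 0.317
Fissile production rate = g * P * G = 1.0 * 691 * 0.317 = 219.047 kg/yr
T_d = ln(2) * M0 / (g * P * G)
T_d = ln(2) * 7662 / 219.047 = 24.245 yr

24.245


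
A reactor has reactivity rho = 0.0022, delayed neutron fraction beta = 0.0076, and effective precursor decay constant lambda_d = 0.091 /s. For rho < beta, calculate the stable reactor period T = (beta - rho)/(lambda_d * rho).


T = (beta - rho) / (lambda_d * rho)
T = (0.0076 - 0.0022) / (0.091 * 0.0022)
T = 26.973 s

26.973


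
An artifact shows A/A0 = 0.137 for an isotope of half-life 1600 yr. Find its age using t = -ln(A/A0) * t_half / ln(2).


lambda = ln(2) / t_half = ln(2) / 1600 = 4.332170e-04 /yr
t = -ln(A/A0) / lambda
t = -ln(0.137) / 4.332170e-04
t = 4588.4 yr

4588.4


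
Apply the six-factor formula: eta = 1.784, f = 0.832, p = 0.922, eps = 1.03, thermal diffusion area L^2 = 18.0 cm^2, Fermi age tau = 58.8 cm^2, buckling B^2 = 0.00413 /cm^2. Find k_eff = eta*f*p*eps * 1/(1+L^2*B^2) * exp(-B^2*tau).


k_inf = eta*f*p*eps = 1.784*0.832*0.922*1.03 = 1.409569
P_TNL = 1/(1 + L^2*B^2) = 1/(1 + 18.0*0.00413) = 0.9308040
P_FNL = exp(-B^2*tau) = exp(-0.00413*58.8) = 0.7843939
k_eff = k_inf * P_TNL * P_FNL = 1.409569 * 0.9308040 * 0.7843939
k_eff = 1.0292

1.0292


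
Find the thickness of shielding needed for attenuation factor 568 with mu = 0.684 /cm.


x = ln(factor) / mu
x = ln(568) / 0.684
x = 9.2721 cm

9.2721


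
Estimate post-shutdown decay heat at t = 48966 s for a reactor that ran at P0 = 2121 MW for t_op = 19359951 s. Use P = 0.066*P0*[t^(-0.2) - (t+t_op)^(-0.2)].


P/P0 = 0.066 * [t^(-0.2) - (t + t_op)^(-0.2)]
P/P0 = 0.066 * [48966^(-0.2) - (48966 + 19359951)^(-0.2)]
P/P0 = 0.066 * [0.1153509 - 0.03486581] = 0.005312016
P = 2121 * 0.005312016 = 11.267 MW

11.267


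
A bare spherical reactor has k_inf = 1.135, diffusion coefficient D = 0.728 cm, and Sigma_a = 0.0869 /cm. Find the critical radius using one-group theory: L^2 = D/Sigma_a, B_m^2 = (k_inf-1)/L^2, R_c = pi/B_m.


L^2 = D / Sigma_a = 0.728 / 0.0869 = 8.377445 cm^2
B_m^2 = (k_inf - 1) / L^2 = (1.135 - 1) / 8.377445 = 0.01611470 /cm^2
For a bare sphere: B_g = pi/R, so R_c = pi / sqrt(B_m^2)
R_c = pi / sqrt(0.01611470) = 24.748 cm

24.748


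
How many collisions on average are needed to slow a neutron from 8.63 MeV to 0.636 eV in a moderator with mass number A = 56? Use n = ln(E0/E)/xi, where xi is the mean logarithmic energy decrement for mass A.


xi = 1 + (A-1)^2/(2A)*ln((A-1)/(A+1)) = 0.03529286 (for A = 56)
n = ln(E0/E) / xi
n = ln(8.63e6 / 0.636) / 0.03529286
n = ln(1.356918e+07) / 0.03529286 = 465.34

465.34


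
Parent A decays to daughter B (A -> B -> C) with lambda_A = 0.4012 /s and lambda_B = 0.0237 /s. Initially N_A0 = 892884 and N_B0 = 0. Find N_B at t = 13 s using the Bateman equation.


N_B(t) = lambda_A * N_A0 / (lambda_B - lambda_A) * [exp(-lambda_A*t) - exp(-lambda_B*t)]
exp(-0.4012*13) = 0.005431174; exp(-0.0237*13) = 0.7348418
N_B = 0.4012 * 892884 / (0.0237 - 0.4012) * (0.005431174 - 0.7348418)
N_B = 692167

692167


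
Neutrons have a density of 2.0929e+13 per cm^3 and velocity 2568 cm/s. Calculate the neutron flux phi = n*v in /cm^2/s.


phi = n * v
phi = 2.0929e+13 * 2568
phi = 5.3746e+16 /cm^2/s

5.3746e+16


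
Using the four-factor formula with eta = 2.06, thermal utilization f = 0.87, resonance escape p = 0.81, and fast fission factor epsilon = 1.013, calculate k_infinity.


k_inf = eta * f * p * epsilon
k_inf = 2.06 * 0.87 * 0.81 * 1.013
k_inf = 1.4706

1.4706


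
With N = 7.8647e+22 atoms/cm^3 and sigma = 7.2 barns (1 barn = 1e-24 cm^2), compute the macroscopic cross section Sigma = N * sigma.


Sigma = N * sigma_barns * 1e-24
Sigma = 7.8647e+22 * 7.2 * 1e-24
Sigma = 0.56626 /cm

0.56626


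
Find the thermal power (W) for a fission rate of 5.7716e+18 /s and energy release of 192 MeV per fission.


P = fission_rate * E_MeV * 1.602e-13
P = 5.7716e+18 * 192 * 1.602e-13
P = 1.7753e+08 W

1.7753e+08


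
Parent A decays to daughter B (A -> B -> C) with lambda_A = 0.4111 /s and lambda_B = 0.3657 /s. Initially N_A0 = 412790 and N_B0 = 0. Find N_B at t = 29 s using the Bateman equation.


N_B(t) = lambda_A * N_A0 / (lambda_B - lambda_A) * [exp(-lambda_A*t) - exp(-lambda_B*t)]
exp(-0.4111*29) = 6.643311e-06; exp(-0.3657*29) = 2.478430e-05
N_B = 0.4111 * 412790 / (0.3657 - 0.4111) * (6.643311e-06 - 2.478430e-05)
N_B = 67.808

67.808


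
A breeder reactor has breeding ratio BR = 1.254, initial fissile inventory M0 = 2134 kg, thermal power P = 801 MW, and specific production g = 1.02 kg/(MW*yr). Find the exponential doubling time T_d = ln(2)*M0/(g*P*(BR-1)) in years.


Breeding gain G = BR - 1 = 1.254 - 1 = 0.254
Fissile production rate = g * P * G = 1.02 * 801 * 0.254 = 207.52308 kg/yr
T_d = ln(2) * M0 / (g * P * G)
T_d = ln(2) * 2134 / 207.52308 = 7.1278 yr

7.1278


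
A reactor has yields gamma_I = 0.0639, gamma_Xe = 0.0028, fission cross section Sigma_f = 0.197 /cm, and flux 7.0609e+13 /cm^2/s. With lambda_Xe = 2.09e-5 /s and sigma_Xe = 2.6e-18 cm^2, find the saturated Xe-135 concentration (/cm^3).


Xe_eq = (gamma_I + gamma_Xe) * Sigma_f * phi / (lambda_Xe + sigma_Xe * phi)
Numerator = (0.0639 + 0.0028) * 0.197 * 7.0609e+13 = 9.277952e+11
Denominator = 2.09e-5 + 2.6e-18 * 7.0609e+13 = 2.044834e-04
Xe_eq = 9.277952e+11 / 2.044834e-04 = 4.5373e+15 /cm^3

4.5373e+15


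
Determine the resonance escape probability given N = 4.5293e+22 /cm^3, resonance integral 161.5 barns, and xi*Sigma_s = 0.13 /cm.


p = exp(-N * I * 1e-24 / (xi*Sigma_s))
p = exp(-4.5293e+22 * 161.5 * 1e-24 / 0.13)
p = 3.6575e-25

3.6575e-25


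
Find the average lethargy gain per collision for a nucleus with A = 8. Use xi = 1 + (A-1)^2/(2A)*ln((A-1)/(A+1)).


xi = 1 + (A-1)^2/(2A) * ln((A-1)/(A+1))
xi = 1 + (8-1)^2/(2*8) * ln((8-1)/(8 +1))
xi = 0.23035

0.23035


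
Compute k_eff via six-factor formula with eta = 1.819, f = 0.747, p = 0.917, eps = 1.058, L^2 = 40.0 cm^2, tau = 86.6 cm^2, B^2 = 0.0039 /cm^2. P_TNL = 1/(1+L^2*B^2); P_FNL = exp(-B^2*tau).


k_inf = eta*f*p*eps = 1.819*0.747*0.917*1.058 = 1.318282
P_TNL = 1/(1 + L^2*B^2) = 1/(1 + 40.0*0.0039) = 0.8650519
P_FNL = exp(-B^2*tau) = exp(-0.0039*86.6) = 0.7133807
k_eff = k_inf * P_TNL * P_FNL = 1.318282 * 0.8650519 * 0.7133807
k_eff = 0.81353

0.81353


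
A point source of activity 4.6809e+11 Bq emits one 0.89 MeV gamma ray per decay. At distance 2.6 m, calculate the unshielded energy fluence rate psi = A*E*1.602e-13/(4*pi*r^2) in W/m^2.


psi = A * E * 1.602e-13 / (4*pi*r^2)
psi = 4.6809e+11 * 0.89 * 1.602e-13 / (4*pi*2.6^2)
psi = 7.8564e-04 W/m^2

7.8564e-04


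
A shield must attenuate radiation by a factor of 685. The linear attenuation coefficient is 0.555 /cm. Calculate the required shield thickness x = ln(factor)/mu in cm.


x = ln(factor) / mu
x = ln(685) / 0.555
x = 11.765 cm

11.765


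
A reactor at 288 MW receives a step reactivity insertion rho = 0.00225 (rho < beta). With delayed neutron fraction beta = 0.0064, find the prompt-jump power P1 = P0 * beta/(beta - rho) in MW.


P1/P0 = beta / (beta - rho)
P1/P0 = 0.0064 / (0.0064 - 0.00225) = 1.542169
P1 = 288 * 1.542169 = 444.14 MW

444.14


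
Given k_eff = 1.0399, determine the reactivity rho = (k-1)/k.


rho = (k_eff - 1) / k_eff
rho = (1.0399 - 1) / 1.0399
rho = 0.038369

0.038369


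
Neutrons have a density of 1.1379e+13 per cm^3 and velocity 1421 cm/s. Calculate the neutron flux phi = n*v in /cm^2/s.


phi = n * v
phi = 1.1379e+13 * 1421
phi = 1.6170e+16 /cm^2/s

1.6170e+16


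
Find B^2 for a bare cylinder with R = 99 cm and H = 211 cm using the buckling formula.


B^2 = (2.405/R)^2 + (pi/H)^2
B^2 = (2.405/99)^2 + (pi/211)^2
B^2 = 8.1183e-04 /cm^2

8.1183e-04


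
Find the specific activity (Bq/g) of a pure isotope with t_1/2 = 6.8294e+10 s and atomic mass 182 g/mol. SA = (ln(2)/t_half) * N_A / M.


lambda = ln(2) / t_half = ln(2) / 6.8294e+10 = 1.014946e-11 /s
SA = lambda * N_A / M
SA = 1.014946e-11 * 6.022e23 / 182
SA = 3.3582e+10 Bq/g

3.3582e+10


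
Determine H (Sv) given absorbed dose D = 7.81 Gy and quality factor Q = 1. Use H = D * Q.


H = D * Q
H = 7.81 * 1
H = 7.8100 Sv

7.8100


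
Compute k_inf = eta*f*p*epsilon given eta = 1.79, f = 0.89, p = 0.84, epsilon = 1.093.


k_inf = eta * f * p * epsilon
k_inf = 1.79 * 0.89 * 0.84 * 1.093
k_inf = 1.4627

1.4627


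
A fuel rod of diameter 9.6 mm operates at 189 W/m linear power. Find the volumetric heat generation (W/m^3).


r = D / 2 / 1000 = 9.6 / 2 / 1000 = 0.0048 m
q''' = q' / (pi * r^2)
q''' = 189 / (pi * 0.0048^2)
q''' = 2.6111e+06 W/m^3

2.6111e+06


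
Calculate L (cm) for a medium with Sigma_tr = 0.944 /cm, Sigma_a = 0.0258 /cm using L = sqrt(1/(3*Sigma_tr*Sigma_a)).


D = 1 / (3 * Sigma_tr) = 1 / (3 * 0.944) = 0.3531073 cm
L = sqrt(D / Sigma_a)
L = sqrt(0.3531073 / 0.0258)
L = 3.6995 cm

3.6995


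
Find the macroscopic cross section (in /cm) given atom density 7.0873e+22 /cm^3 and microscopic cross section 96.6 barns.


Sigma = N * sigma_barns * 1e-24
Sigma = 7.0873e+22 * 96.6 * 1e-24
Sigma = 6.8463 /cm

6.8463


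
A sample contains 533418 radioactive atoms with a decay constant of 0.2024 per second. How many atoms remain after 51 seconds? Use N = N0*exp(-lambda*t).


N = N0 * exp(-lambda * t)
N = 533418 * exp(-0.2024 * 51)
N = 17.543

17.543


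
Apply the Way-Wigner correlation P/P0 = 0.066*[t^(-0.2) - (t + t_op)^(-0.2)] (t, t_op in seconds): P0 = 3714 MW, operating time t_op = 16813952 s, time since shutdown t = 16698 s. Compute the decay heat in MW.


P/P0 = 0.066 * [t^(-0.2) - (t + t_op)^(-0.2)]
P/P0 = 0.066 * [16698^(-0.2) - (16698 + 16813952)^(-0.2)]
P/P0 = 0.066 * [0.1430432 - 0.03587400] = 0.007073167
P = 3714 * 0.007073167 = 26.270 MW

26.270


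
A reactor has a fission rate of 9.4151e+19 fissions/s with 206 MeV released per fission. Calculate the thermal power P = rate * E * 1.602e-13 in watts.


P = fission_rate * E_MeV * 1.602e-13
P = 9.4151e+19 * 206 * 1.602e-13
P = 3.1071e+09 W

3.1071e+09


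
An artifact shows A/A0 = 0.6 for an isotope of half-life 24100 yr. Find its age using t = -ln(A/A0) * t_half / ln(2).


lambda = ln(2) / t_half = ln(2) / 24100 = 2.876129e-05 /yr
t = -ln(A/A0) / lambda
t = -ln(0.6) / 2.876129e-05
t = 17761 yr

17761


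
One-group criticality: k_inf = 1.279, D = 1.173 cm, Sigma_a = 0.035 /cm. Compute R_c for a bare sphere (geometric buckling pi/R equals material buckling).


L^2 = D / Sigma_a = 1.173 / 0.035 = 33.51429 cm^2
B_m^2 = (k_inf - 1) / L^2 = (1.279 - 1) / 33.51429 = 0.008324807 /cm^2
For a bare sphere: B_g = pi/R, so R_c = pi / sqrt(B_m^2)
R_c = pi / sqrt(0.008324807) = 34.432 cm

34.432


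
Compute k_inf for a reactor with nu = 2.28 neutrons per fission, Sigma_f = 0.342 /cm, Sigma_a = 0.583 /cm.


k_inf = nu * Sigma_f / Sigma_a
k_inf = 2.28 * 0.342 / 0.583
k_inf = 1.3375

1.3375


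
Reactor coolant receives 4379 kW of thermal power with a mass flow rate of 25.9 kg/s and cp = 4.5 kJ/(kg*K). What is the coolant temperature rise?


dT = Q / (m_dot * cp)
dT = 4379 / (25.9 * 4.5)
dT = 37.572 C

37.572


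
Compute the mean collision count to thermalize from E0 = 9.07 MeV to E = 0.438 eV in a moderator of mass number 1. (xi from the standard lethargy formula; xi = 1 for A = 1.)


xi = 1 + (A-1)^2/(2A)*ln((A-1)/(A+1)) = 1 (for A = 1)
n = ln(E0/E) / xi
n = ln(9.07e6 / 0.438) / 1
n = ln(2.070776e+07) / 1 = 16.846

16.846


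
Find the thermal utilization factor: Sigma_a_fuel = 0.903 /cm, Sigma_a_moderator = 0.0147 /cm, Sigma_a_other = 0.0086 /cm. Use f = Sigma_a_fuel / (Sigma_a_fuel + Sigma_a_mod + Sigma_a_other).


f = Sigma_a_fuel / (Sigma_a_fuel + Sigma_a_mod + Sigma_a_other)
f = 0.903 / (0.903 + 0.0147 + 0.0086)
f = 0.97485

0.97485


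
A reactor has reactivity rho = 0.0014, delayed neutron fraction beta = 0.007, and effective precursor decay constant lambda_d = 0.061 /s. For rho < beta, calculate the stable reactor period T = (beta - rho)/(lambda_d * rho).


T = (beta - rho) / (lambda_d * rho)
T = (0.007 - 0.0014) / (0.061 * 0.0014)
T = 65.574 s

65.574


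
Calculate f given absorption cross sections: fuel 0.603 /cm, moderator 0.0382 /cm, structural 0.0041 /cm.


f = Sigma_a_fuel / (Sigma_a_fuel + Sigma_a_mod + Sigma_a_other)
f = 0.603 / (0.603 + 0.0382 + 0.0041)
f = 0.93445

0.93445


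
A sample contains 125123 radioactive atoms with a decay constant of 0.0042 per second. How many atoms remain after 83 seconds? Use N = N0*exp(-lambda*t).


N = N0 * exp(-lambda * t)
N = 125123 * exp(-0.0042 * 83)
N = 88296

88296


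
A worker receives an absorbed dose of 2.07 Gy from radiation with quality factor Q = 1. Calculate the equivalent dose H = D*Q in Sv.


H = D * Q
H = 2.07 * 1
H = 2.0700 Sv

2.0700


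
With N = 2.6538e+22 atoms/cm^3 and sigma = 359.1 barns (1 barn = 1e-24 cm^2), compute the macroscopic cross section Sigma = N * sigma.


Sigma = N * sigma_barns * 1e-24
Sigma = 2.6538e+22 * 359.1 * 1e-24
Sigma = 9.5298 /cm

9.5298


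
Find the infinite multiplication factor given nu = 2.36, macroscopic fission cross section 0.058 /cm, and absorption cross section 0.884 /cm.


k_inf = nu * Sigma_f / Sigma_a
k_inf = 2.36 * 0.058 / 0.884
k_inf = 0.15484

0.15484


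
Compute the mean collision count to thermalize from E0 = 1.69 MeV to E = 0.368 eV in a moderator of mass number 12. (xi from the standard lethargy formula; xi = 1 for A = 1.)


xi = 1 + (A-1)^2/(2A)*ln((A-1)/(A+1)) = 0.1577690 (for A = 12)
n = ln(E0/E) / xi
n = ln(1.69e6 / 0.368) / 0.1577690
n = ln(4.592391e+06) / 0.1577690 = 97.230

97.230


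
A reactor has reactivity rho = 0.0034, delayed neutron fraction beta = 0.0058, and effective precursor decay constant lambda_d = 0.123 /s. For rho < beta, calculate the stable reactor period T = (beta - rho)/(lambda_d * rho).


T = (beta - rho) / (lambda_d * rho)
T = (0.0058 - 0.0034) / (0.123 * 0.0034)
T = 5.7389 s

5.7389


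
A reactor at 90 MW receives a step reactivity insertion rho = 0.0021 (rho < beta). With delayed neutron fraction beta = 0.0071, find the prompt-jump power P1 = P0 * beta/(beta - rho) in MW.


P1/P0 = beta / (beta - rho)
P1/P0 = 0.0071 / (0.0071 - 0.0021) = 1.420000
P1 = 90 * 1.420000 = 127.80 MW

127.80


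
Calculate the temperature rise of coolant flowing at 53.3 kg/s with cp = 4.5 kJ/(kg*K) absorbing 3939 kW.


dT = Q / (m_dot * cp)
dT = 3939 / (53.3 * 4.5)
dT = 16.423 C

16.423


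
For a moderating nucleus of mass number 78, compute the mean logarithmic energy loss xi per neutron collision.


xi = 1 + (A-1)^2/(2A) * ln((A-1)/(A+1))
xi = 1 + (78-1)^2/(2*78) * ln((78-1)/(78 +1))
xi = 0.025423

0.025423


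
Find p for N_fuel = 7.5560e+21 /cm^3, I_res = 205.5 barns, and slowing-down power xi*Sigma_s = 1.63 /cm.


p = exp(-N * I * 1e-24 / (xi*Sigma_s))
p = exp(-7.5560e+21 * 205.5 * 1e-24 / 1.63)
p = 0.38573

0.38573


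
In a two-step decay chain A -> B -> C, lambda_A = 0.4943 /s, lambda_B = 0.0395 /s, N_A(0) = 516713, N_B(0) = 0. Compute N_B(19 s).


N_B(t) = lambda_A * N_A0 / (lambda_B - lambda_A) * [exp(-lambda_A*t) - exp(-lambda_B*t)]
exp(-0.4943*19) = 8.341353e-05; exp(-0.0395*19) = 0.4721304
N_B = 0.4943 * 516713 / (0.0395 - 0.4943) * (8.341353e-05 - 0.4721304)
N_B = 265097

265097


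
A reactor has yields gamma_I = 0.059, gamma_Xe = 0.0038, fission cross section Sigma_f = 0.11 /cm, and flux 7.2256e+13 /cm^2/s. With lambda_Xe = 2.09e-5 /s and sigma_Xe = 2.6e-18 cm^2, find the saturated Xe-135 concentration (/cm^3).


Xe_eq = (gamma_I + gamma_Xe) * Sigma_f * phi / (lambda_Xe + sigma_Xe * phi)
Numerator = (0.059 + 0.0038) * 0.11 * 7.2256e+13 = 4.991444e+11
Denominator = 2.09e-5 + 2.6e-18 * 7.2256e+13 = 2.087656e-04
Xe_eq = 4.991444e+11 / 2.087656e-04 = 2.3909e+15 /cm^3

2.3909e+15


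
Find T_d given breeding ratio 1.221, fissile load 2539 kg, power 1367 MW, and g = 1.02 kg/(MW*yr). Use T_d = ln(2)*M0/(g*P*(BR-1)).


Breeding gain G = BR - 1 = 1.221 - 1 = 0.221
Fissile production rate = g * P * G = 1.02 * 1367 * 0.221 = 308.14914 kg/yr
T_d = ln(2) * M0 / (g * P * G)
T_d = ln(2) * 2539 / 308.14914 = 5.7112 yr

5.7112


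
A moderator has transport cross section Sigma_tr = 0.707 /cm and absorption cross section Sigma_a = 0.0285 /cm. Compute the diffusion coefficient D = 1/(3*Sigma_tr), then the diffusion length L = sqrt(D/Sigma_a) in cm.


D = 1 / (3 * Sigma_tr) = 1 / (3 * 0.707) = 0.4714757 cm
L = sqrt(D / Sigma_a)
L = sqrt(0.4714757 / 0.0285)
L = 4.0673 cm

4.0673


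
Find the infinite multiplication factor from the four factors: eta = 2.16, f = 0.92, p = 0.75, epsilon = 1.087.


k_inf = eta * f * p * epsilon
k_inf = 2.16 * 0.92 * 0.75 * 1.087
k_inf = 1.6201

1.6201


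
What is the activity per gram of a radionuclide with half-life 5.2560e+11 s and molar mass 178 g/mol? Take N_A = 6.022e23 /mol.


lambda = ln(2) / t_half = ln(2) / 5.2560e+11 = 1.318773e-12 /s
SA = lambda * N_A / M
SA = 1.318773e-12 * 6.022e23 / 178
SA = 4.4616e+09 Bq/g

4.4616e+09


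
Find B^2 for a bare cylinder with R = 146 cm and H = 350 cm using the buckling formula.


B^2 = (2.405/R)^2 + (pi/H)^2
B^2 = (2.405/146)^2 + (pi/350)^2
B^2 = 3.5191e-04 /cm^2

3.5191e-04


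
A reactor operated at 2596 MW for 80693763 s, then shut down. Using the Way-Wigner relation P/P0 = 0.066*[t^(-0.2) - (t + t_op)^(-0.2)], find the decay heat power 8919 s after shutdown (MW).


P/P0 = 0.066 * [t^(-0.2) - (t + t_op)^(-0.2)]
P/P0 = 0.066 * [8919^(-0.2) - (8919 + 80693763)^(-0.2)]
P/P0 = 0.066 * [0.1621574 - 0.02621938] = 0.008971909
P = 2596 * 0.008971909 = 23.291 MW

23.291


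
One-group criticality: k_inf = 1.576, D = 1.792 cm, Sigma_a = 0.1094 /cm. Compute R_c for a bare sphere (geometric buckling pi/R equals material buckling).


L^2 = D / Sigma_a = 1.792 / 0.1094 = 16.38026 cm^2
B_m^2 = (k_inf - 1) / L^2 = (1.576 - 1) / 16.38026 = 0.03516428 /cm^2
For a bare sphere: B_g = pi/R, so R_c = pi / sqrt(B_m^2)
R_c = pi / sqrt(0.03516428) = 16.753 cm

16.753


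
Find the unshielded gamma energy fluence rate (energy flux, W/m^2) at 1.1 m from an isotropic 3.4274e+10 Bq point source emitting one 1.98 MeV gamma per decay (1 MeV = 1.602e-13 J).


psi = A * E * 1.602e-13 / (4*pi*r^2)
psi = 3.4274e+10 * 1.98 * 1.602e-13 / (4*pi*1.1^2)
psi = 7.1499e-04 W/m^2

7.1499e-04


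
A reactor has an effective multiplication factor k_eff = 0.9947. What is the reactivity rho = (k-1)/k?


rho = (k_eff - 1) / k_eff
rho = (0.9947 - 1) / 0.9947
rho = -0.0053282

-0.0053282


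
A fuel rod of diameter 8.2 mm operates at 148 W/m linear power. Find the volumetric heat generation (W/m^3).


r = D / 2 / 1000 = 8.2 / 2 / 1000 = 0.0041 m
q''' = q' / (pi * r^2)
q''' = 148 / (pi * 0.0041^2)
q''' = 2.8025e+06 W/m^3

2.8025e+06


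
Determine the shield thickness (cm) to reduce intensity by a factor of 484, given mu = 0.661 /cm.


x = ln(factor) / mu
x = ln(484) / 0.661
x = 9.3526 cm

9.3526


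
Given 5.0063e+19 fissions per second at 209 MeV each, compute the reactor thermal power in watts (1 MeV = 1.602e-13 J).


P = fission_rate * E_MeV * 1.602e-13
P = 5.0063e+19 * 209 * 1.602e-13
P = 1.6762e+09 W

1.6762e+09


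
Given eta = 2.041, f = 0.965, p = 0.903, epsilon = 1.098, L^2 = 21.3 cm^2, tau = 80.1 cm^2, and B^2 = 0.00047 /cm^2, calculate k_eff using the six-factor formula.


k_inf = eta*f*p*eps = 2.041*0.965*0.903*1.098 = 1.952812
P_TNL = 1/(1 + L^2*B^2) = 1/(1 + 21.3*0.00047) = 0.9900882
P_FNL = exp(-B^2*tau) = exp(-0.00047*80.1) = 0.9630528
k_eff = k_inf * P_TNL * P_FNL = 1.952812 * 0.9900882 * 0.9630528
k_eff = 1.8620

1.8620


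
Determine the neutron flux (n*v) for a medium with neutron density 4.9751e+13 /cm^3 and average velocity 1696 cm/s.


phi = n * v
phi = 4.9751e+13 * 1696
phi = 8.4378e+16 /cm^2/s

8.4378e+16


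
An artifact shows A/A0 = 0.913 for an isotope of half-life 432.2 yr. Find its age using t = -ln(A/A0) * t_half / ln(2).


lambda = ln(2) / t_half = ln(2) / 432.2 = 0.001603765 /yr
t = -ln(A/A0) / lambda
t = -ln(0.913) / 0.001603765
t = 56.754 yr

56.754


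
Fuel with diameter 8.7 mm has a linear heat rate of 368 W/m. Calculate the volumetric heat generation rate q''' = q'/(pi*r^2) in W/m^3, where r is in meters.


r = D / 2 / 1000 = 8.7 / 2 / 1000 = 0.00435 m
q''' = q' / (pi * r^2)
q''' = 368 / (pi * 0.00435^2)
q''' = 6.1904e+06 W/m^3

6.1904e+06


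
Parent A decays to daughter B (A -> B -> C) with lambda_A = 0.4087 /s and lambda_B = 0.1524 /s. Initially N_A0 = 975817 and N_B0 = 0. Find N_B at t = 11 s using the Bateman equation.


N_B(t) = lambda_A * N_A0 / (lambda_B - lambda_A) * [exp(-lambda_A*t) - exp(-lambda_B*t)]
exp(-0.4087*11) = 0.01115687; exp(-0.1524*11) = 0.1870461
N_B = 0.4087 * 975817 / (0.1524 - 0.4087) * (0.01115687 - 0.1870461)
N_B = 273693

273693


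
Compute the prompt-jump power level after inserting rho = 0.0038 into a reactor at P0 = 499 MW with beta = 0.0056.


P1/P0 = beta / (beta - rho)
P1/P0 = 0.0056 / (0.0056 - 0.0038) = 3.111111
P1 = 499 * 3.111111 = 1552.4 MW

1552.4


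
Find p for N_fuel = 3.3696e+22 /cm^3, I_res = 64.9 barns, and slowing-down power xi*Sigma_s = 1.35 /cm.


p = exp(-N * I * 1e-24 / (xi*Sigma_s))
p = exp(-3.3696e+22 * 64.9 * 1e-24 / 1.35)
p = 0.19792

0.19792


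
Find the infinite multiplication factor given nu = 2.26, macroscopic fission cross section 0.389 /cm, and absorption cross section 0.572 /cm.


k_inf = nu * Sigma_f / Sigma_a
k_inf = 2.26 * 0.389 / 0.572
k_inf = 1.5370

1.5370


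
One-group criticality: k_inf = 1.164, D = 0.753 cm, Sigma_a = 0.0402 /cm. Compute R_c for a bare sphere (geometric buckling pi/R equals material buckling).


L^2 = D / Sigma_a = 0.753 / 0.0402 = 18.73134 cm^2
B_m^2 = (k_inf - 1) / L^2 = (1.164 - 1) / 18.73134 = 0.008755380 /cm^2
For a bare sphere: B_g = pi/R, so R_c = pi / sqrt(B_m^2)
R_c = pi / sqrt(0.008755380) = 33.575 cm

33.575


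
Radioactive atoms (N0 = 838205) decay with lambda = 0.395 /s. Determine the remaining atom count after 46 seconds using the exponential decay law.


N = N0 * exp(-lambda * t)
N = 838205 * exp(-0.395 * 46)
N = 0.010770

0.010770


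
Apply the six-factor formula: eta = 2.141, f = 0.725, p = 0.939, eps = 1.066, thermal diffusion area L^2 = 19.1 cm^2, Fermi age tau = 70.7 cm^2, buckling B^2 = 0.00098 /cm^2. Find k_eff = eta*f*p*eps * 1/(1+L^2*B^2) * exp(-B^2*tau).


k_inf = eta*f*p*eps = 2.141*0.725*0.939*1.066 = 1.553737
P_TNL = 1/(1 + L^2*B^2) = 1/(1 + 19.1*0.00098) = 0.9816259
P_FNL = exp(-B^2*tau) = exp(-0.00098*70.7) = 0.9330598
k_eff = k_inf * P_TNL * P_FNL = 1.553737 * 0.9816259 * 0.9330598
k_eff = 1.4231

1.4231


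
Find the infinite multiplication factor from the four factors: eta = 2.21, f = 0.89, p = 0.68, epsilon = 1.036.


k_inf = eta * f * p * epsilon
k_inf = 2.21 * 0.89 * 0.68 * 1.036
k_inf = 1.3856

1.3856


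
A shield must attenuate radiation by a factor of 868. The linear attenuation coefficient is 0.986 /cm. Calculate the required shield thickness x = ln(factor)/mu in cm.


x = ln(factor) / mu
x = ln(868) / 0.986
x = 6.8623 cm

6.8623


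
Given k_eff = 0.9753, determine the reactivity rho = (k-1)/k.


rho = (k_eff - 1) / k_eff
rho = (0.9753 - 1) / 0.9753
rho = -0.025326

-0.025326


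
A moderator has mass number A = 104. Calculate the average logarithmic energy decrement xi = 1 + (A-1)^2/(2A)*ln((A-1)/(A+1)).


xi = 1 + (A-1)^2/(2A) * ln((A-1)/(A+1))
xi = 1 + (104-1)^2/(2*104) * ln((104-1)/(104 +1))
xi = 0.019108

0.019108


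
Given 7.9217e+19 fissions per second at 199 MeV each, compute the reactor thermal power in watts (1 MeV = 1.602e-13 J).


P = fission_rate * E_MeV * 1.602e-13
P = 7.9217e+19 * 199 * 1.602e-13
P = 2.5254e+09 W

2.5254e+09


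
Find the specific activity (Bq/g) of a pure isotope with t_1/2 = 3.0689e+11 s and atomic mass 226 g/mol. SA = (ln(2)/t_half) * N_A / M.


lambda = ln(2) / t_half = ln(2) / 3.0689e+11 = 2.258618e-12 /s
SA = lambda * N_A / M
SA = 2.258618e-12 * 6.022e23 / 226
SA = 6.0183e+09 Bq/g

6.0183e+09


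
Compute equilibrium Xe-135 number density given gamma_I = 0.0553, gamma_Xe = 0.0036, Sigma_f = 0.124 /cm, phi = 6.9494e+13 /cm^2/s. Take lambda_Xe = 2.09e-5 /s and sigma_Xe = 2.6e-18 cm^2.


Xe_eq = (gamma_I + gamma_Xe) * Sigma_f * phi / (lambda_Xe + sigma_Xe * phi)
Numerator = (0.0553 + 0.0036) * 0.124 * 6.9494e+13 = 5.075564e+11
Denominator = 2.09e-5 + 2.6e-18 * 6.9494e+13 = 2.015844e-04
Xe_eq = 5.075564e+11 / 2.015844e-04 = 2.5178e+15 /cm^3

2.5178e+15


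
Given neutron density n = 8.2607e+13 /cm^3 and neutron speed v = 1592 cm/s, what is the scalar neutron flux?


phi = n * v
phi = 8.2607e+13 * 1592
phi = 1.3151e+17 /cm^2/s

1.3151e+17


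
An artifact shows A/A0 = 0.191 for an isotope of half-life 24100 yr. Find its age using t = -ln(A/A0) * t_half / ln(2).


lambda = ln(2) / t_half = ln(2) / 24100 = 2.876129e-05 /yr
t = -ln(A/A0) / lambda
t = -ln(0.191) / 2.876129e-05
t = 57559 yr

57559


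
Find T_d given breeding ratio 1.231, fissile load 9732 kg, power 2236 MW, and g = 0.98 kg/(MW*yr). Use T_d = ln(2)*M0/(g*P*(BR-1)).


Breeding gain G = BR - 1 = 1.231 - 1 = 0.231
Fissile production rate = g * P * G = 0.98 * 2236 * 0.231 = 506.18568 kg/yr
T_d = ln(2) * M0 / (g * P * G)
T_d = ln(2) * 9732 / 506.18568 = 13.327 yr

13.327


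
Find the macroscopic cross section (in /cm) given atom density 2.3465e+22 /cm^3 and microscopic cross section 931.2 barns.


Sigma = N * sigma_barns * 1e-24
Sigma = 2.3465e+22 * 931.2 * 1e-24
Sigma = 21.851 /cm

21.851


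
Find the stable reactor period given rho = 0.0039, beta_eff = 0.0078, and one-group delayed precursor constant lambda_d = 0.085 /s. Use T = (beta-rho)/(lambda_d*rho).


T = (beta - rho) / (lambda_d * rho)
T = (0.0078 - 0.0039) / (0.085 * 0.0039)
T = 11.765 s

11.765


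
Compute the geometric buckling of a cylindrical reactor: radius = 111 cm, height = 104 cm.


B^2 = (2.405/R)^2 + (pi/H)^2
B^2 = (2.405/111)^2 + (pi/104)^2
B^2 = 0.0013819 /cm^2

0.0013819


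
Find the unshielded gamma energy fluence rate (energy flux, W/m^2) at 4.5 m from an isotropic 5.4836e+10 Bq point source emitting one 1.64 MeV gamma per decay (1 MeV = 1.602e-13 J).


psi = A * E * 1.602e-13 / (4*pi*r^2)
psi = 5.4836e+10 * 1.64 * 1.602e-13 / (4*pi*4.5^2)
psi = 5.6616e-05 W/m^2

5.6616e-05
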